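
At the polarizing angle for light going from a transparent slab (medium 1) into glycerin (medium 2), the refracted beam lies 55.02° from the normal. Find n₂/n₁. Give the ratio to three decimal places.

n₂/n₁ ≈ 0.700

At Brewster incidence θ_B = 90° − θ_t = 90° − 55.02° = 34.98°.
Then n₂/n₁ = tan θ_B = tan 34.98° = 0.700.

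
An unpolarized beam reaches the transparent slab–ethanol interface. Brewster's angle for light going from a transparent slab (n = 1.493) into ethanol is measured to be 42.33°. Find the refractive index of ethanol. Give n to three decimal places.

n ≈ 1.360

At Brewster's angle, tan θ_B = n₂/n₁ with n₁ on the incident side (a transparent slab) and n₂ on the transmitted side (ethanol).
n₂ = n₁ tan θ_B = 1.493 × tan 42.33° = 1.360.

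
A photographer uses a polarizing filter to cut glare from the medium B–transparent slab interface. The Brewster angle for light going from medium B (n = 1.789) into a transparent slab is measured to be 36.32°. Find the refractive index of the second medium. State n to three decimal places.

Full polarization of the reflected beam means tan θ_B = n₂/n₁, where n₁ is the incident medium (medium B).
n₂ = n₁ tan θ_B = 1.789 × tan 36.32° = 1.315.

n ≈ 1.315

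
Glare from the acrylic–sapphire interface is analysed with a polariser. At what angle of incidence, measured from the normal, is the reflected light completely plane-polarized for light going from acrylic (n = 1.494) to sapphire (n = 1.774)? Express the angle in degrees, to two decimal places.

θ_B ≈ 49.90°

At Brewster's angle the reflected and refracted rays are perpendicular, which with Snell's law gives tan θ_B = n₂/n₁.
Brewster's condition: tan θ_B = n₂/n₁ = 1.774/1.494 = 1.1874. Taking the arctangent, θ_B = 49.90°.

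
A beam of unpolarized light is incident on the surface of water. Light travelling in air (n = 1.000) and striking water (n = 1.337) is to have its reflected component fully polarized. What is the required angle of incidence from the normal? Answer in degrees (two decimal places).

Brewster's condition: tan θ_B = n₂/n₁ = 1.337/1.000 = 1.3370.
θ_B = arctan(1.3370) = 53.21°.

θ_B ≈ 53.21°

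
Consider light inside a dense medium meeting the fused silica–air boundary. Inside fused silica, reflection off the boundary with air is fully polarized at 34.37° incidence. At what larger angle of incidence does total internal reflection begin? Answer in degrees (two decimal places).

θ_c ≈ 43.15°

n₂/n₁ = tan 34.37° = 0.6839; the critical angle satisfies sin θ_c = n₂/n₁.
θ_c = arcsin(0.6839) = 43.15°.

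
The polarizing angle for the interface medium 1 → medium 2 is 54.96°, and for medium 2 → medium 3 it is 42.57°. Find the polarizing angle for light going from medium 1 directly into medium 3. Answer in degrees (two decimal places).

θ_B ≈ 52.64°

tan θ_B(1→2) = n₂/n₁ = tan 54.96° = 1.4260.
tan θ_B(2→3) = n₃/n₂ = tan 42.57° = 0.9186.
Multiplying, n₃/n₁ = 1.4260 × 0.9186 = 1.3099, and θ_B(1→3) = arctan 1.3099 = 52.64°.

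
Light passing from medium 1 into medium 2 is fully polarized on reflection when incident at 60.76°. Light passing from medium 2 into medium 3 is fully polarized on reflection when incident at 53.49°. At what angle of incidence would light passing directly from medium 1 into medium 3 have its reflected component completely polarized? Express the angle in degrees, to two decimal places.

n₂/n₁ = tan 60.76° = 1.7864 and n₃/n₂ = tan 53.49° = 1.3509.
n₃/n₁ = 2.4132. Then tan θ_B(1→3) = n₃/n₁, so θ_B(1→3) = arctan(2.4132) = 67.49°.

θ_B ≈ 67.49°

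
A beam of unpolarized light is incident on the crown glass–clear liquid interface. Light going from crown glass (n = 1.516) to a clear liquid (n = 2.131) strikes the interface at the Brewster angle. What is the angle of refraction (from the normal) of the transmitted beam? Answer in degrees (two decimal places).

θ_t ≈ 35.43°

tan θ_B = n₂/n₁ = 2.131/1.516 = 1.4057, so θ_B = 54.57°.
Since θ_B + θ_t = 90° at Brewster incidence, θ_t = 90° − 54.57° = 35.43°.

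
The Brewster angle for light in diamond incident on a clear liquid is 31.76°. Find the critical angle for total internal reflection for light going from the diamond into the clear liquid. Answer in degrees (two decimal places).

n₂/n₁ = tan 31.76° = 0.6191; the critical angle satisfies sin θ_c = n₂/n₁.
θ_c = arcsin(0.6191) = 38.25°.

θ_c ≈ 38.25°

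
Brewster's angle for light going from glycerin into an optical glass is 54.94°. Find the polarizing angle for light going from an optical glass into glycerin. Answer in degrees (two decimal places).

tan θ_B' = n₁/n₂ = 1/tan θ_B, so θ_B' = 90° − θ_B.
θ_B' = 90° − 54.94° = 35.06°.

θ_B' ≈ 35.06°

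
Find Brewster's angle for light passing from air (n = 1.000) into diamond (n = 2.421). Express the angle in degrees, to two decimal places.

θ_B ≈ 67.56°

Brewster's condition: tan θ_B = n₂/n₁ = 2.421/1.000 = 2.4210. Taking the arctangent, θ_B = 67.56°.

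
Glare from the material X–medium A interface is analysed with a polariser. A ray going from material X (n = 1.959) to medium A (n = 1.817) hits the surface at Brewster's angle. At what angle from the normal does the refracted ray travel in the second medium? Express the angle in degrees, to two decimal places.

θ_t ≈ 47.15°

θ_B = arctan(n₂/n₁) = arctan(1.817/1.959) = 42.85°.
The refracted ray is perpendicular to the reflected ray, so θ_t = 90° − θ_B = 47.15°.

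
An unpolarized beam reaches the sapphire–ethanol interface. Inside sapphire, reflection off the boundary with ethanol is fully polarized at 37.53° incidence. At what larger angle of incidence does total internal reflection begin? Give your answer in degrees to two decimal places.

n₂/n₁ = tan 37.53° = 0.7682; the critical angle satisfies sin θ_c = n₂/n₁.
θ_c = arcsin(0.7682) = 50.19°.

θ_c ≈ 50.19°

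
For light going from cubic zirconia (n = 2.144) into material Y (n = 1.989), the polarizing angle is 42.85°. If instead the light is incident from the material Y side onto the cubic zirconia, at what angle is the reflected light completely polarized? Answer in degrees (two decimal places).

θ_B' ≈ 47.15°

Reversing the direction swaps n₁ and n₂, so tan θ_B' = 1/tan θ_B and θ_B' = 90° − θ_B.
Hence θ_B' = 90° − 42.85° = 47.15°.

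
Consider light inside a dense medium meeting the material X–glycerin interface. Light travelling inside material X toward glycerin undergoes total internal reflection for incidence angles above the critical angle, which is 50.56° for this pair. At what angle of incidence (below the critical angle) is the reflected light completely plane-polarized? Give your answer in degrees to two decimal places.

θ_B ≈ 37.68°

n₂/n₁ = sin θ_c = sin 50.56° = 0.7723.
tan θ_B equals the same ratio, so θ_B = arctan(0.7723) = 37.68°.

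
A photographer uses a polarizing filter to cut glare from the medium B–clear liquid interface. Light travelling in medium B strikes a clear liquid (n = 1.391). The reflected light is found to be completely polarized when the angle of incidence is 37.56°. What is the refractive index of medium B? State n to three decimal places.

Full polarization of the reflected beam means tan θ_B = n₂/n₁, where n₁ is the incident medium (medium B).
n₁ = n₂ / tan θ_B = 1.391 / tan 37.56° = 1.809.

n ≈ 1.809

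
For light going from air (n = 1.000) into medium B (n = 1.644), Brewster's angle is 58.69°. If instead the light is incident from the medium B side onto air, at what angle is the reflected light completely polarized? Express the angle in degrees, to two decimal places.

θ_B' ≈ 31.31°

The two Brewster angles are complementary: θ_B' = 90° − θ_B = 90° − 58.69° = 31.31°.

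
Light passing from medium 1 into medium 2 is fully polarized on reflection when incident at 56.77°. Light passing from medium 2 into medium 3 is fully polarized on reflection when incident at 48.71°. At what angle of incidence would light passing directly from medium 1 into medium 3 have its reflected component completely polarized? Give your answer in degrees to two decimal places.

θ_B ≈ 60.09°

n₂/n₁ = tan 56.77° = 1.5264 and n₃/n₂ = tan 48.71° = 1.1387.
So n₃/n₁ = (n₂/n₁)(n₃/n₂) = 1.5264 × 1.1387 = 1.7381.
θ_B(1→3) = arctan(1.7381) = 60.09°.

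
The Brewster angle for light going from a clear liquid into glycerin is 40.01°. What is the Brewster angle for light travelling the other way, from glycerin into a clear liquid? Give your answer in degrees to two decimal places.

Reversing the direction swaps n₁ and n₂, so tan θ_B' = 1/tan θ_B and θ_B' = 90° − θ_B.
Hence θ_B' = 90° − 40.01° = 49.99°.

θ_B' ≈ 49.99°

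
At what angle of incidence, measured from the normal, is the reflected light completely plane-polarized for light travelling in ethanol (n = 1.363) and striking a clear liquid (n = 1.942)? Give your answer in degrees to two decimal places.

tan θ_B = n₂/n₁ = 1.942/1.363 = 1.4248.
θ_B = arctan(1.4248) = 54.94°.

θ_B ≈ 54.94°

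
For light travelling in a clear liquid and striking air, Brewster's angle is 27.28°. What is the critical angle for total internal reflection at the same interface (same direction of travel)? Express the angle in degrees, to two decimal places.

θ_c ≈ 31.04°

tan θ_B = n₂/n₁ = tan 27.28° = 0.5157.
Total internal reflection: sin θ_c = n₂/n₁ = 0.5157.
θ_c = arcsin(0.5157) = 31.04°.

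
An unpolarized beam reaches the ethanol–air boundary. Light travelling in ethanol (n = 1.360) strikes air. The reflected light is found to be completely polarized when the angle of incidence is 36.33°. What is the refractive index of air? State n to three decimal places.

n ≈ 1.000

Brewster's law: tan θ_B = n₂/n₁ (light incident in ethanol, refracted into air).
n₂ = n₁ tan θ_B = 1.360 × tan 36.33° = 1.000.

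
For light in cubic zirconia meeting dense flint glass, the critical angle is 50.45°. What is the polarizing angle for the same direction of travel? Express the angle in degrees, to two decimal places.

θ_B ≈ 37.63°

At the critical angle sin θ_c = n₂/n₁, giving n₂/n₁ = sin 50.45° = 0.7711.
Then tan θ_B = n₂/n₁ = 0.7711, so θ_B = arctan 0.7711 = 37.63°.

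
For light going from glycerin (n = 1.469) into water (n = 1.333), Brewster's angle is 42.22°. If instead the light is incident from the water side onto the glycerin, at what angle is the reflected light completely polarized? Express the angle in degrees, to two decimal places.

θ_B' ≈ 47.78°

tan θ_B' = n₁/n₂ = 1/tan θ_B, so θ_B' = 90° − θ_B.
θ_B' = 90° − 42.22° = 47.78°.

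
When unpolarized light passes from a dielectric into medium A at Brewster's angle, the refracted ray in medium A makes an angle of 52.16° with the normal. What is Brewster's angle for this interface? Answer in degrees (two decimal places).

θ_B ≈ 37.84°

At Brewster's angle the reflected and refracted rays are perpendicular, so θ_B + θ_t = 90°.
θ_B = 90° − 52.16° = 37.84°.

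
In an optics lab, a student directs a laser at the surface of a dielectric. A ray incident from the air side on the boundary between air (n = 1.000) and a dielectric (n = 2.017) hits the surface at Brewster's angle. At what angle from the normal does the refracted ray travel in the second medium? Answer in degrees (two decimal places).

tan θ_B = n₂/n₁ = 2.017/1.000 = 2.0170, so θ_B = 63.63°.
At Brewster's angle the reflected and refracted rays are perpendicular, so θ_t = 90° − θ_B = 90° − 63.63° = 26.37°.

θ_t ≈ 26.37°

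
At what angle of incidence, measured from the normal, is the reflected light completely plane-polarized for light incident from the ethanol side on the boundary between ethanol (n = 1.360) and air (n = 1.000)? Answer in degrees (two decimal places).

Brewster's condition: tan θ_B = n₂/n₁ = 1.000/1.360 = 0.7353. Taking the arctangent, θ_B = 36.33°.

θ_B ≈ 36.33°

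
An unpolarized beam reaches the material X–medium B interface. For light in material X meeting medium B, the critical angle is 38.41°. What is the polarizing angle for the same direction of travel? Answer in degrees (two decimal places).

n₂/n₁ = sin θ_c = sin 38.41° = 0.6213.
tan θ_B equals the same ratio, so θ_B = arctan(0.6213) = 31.85°.

θ_B ≈ 31.85°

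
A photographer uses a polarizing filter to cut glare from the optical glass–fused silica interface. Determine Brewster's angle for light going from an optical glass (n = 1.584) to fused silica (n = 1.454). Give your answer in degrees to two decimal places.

Brewster's condition: tan θ_B = n₂/n₁ = 1.454/1.584 = 0.9179.
So θ_B = arctan 0.9179 = 42.55°.

θ_B ≈ 42.55°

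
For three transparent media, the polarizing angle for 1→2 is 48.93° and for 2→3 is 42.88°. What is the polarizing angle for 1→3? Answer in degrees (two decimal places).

tan θ_B(1→2) = n₂/n₁ = tan 48.93° = 1.1475.
tan θ_B(2→3) = n₃/n₂ = tan 42.88° = 0.9286.
n₃/n₁ = 1.0656. Then tan θ_B(1→3) = n₃/n₁, so θ_B(1→3) = arctan(1.0656) = 46.82°.

θ_B ≈ 46.82°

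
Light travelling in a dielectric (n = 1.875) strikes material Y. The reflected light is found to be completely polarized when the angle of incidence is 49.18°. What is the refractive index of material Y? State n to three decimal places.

Full polarization of the reflected beam means tan θ_B = n₂/n₁, where n₁ is the incident medium (a dielectric).
n₂ = n₁ tan θ_B = 1.875 × tan 49.18° = 2.171.

n ≈ 2.171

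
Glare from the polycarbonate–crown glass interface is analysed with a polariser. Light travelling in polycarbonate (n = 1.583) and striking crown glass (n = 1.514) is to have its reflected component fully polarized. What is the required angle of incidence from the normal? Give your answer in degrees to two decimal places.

θ_B ≈ 43.72°

Here n₂/n₁ = 1.514/1.583 = 0.9564, and Brewster's law gives tan θ_B = n₂/n₁.
θ_B = arctan(0.9564) = 43.72°.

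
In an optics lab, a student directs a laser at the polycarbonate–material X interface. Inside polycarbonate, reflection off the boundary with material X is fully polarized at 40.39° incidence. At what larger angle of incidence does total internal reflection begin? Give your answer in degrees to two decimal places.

θ_c ≈ 58.30°

tan θ_B = n₂/n₁ = tan 40.39° = 0.8508.
Total internal reflection: sin θ_c = n₂/n₁ = 0.8508.
θ_c = arcsin(0.8508) = 58.30°.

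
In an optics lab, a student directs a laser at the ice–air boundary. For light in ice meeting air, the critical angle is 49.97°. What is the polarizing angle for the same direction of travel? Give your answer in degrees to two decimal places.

n₂/n₁ = sin θ_c = sin 49.97° = 0.7657.
tan θ_B equals the same ratio, so θ_B = arctan(0.7657) = 37.44°.

θ_B ≈ 37.44°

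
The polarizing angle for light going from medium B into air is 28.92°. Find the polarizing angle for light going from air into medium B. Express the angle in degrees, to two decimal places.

Reversing the direction swaps n₁ and n₂, so tan θ_B' = 1/tan θ_B and θ_B' = 90° − θ_B.
Hence θ_B' = 90° − 28.92° = 61.08°.

θ_B' ≈ 61.08°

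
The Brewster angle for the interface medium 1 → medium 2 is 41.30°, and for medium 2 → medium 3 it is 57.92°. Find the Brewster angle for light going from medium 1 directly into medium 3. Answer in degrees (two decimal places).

θ_B ≈ 54.49°

Each Brewster angle gives a ratio: n₂/n₁ = tan 41.30° = 0.8785, n₃/n₂ = tan 57.92° = 1.5954.
So n₃/n₁ = (n₂/n₁)(n₃/n₂) = 0.8785 × 1.5954 = 1.4016.
θ_B(1→3) = arctan(1.4016) = 54.49°.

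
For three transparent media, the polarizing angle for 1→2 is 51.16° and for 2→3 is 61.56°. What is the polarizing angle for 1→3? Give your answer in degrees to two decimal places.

Each Brewster angle gives a ratio: n₂/n₁ = tan 51.16° = 1.2420, n₃/n₂ = tan 61.56° = 1.8464.
Multiplying, n₃/n₁ = 1.2420 × 1.8464 = 2.2932, and θ_B(1→3) = arctan 2.2932 = 66.44°.

θ_B ≈ 66.44°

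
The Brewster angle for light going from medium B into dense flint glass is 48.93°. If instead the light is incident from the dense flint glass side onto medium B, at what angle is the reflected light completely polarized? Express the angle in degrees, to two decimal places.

tan θ_B' = n₁/n₂ = 1/tan θ_B, so θ_B' = 90° − θ_B.
θ_B' = 90° − 48.93° = 41.07°.

θ_B' ≈ 41.07°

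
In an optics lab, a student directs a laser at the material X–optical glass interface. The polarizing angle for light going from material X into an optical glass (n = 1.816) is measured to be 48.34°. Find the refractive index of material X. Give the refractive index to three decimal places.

Brewster's law: tan θ_B = n₂/n₁ (light incident in material X, refracted into an optical glass).
n₁ = n₂ / tan θ_B = 1.816 / tan 48.34° = 1.616.

n ≈ 1.616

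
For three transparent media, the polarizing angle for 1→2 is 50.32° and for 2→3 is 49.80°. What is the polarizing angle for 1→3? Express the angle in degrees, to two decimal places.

θ_B ≈ 54.97°

Each Brewster angle gives a ratio: n₂/n₁ = tan 50.32° = 1.2054, n₃/n₂ = tan 49.80° = 1.1833.
n₃/n₁ = 1.4264. Then tan θ_B(1→3) = n₃/n₁, so θ_B(1→3) = arctan(1.4264) = 54.97°.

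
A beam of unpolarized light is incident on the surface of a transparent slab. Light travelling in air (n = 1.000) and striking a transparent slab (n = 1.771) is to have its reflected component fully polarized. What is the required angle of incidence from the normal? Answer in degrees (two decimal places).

θ_B ≈ 60.55°

Brewster's condition: tan θ_B = n₂/n₁ = 1.771/1.000 = 1.7710.
So θ_B = arctan 1.7710 = 60.55°.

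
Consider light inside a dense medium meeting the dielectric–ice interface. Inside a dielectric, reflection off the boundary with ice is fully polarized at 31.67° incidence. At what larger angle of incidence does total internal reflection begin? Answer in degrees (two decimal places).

From Brewster, n₂/n₁ = tan θ_B = tan 31.67° = 0.6169.
Then sin θ_c = n₂/n₁ = 0.6169, so θ_c = arcsin 0.6169 = 38.09°.

θ_c ≈ 38.09°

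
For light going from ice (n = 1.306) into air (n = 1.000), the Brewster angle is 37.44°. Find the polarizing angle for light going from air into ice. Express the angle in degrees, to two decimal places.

The two Brewster angles are complementary: θ_B' = 90° − θ_B = 90° − 37.44° = 52.56°.

θ_B' ≈ 52.56°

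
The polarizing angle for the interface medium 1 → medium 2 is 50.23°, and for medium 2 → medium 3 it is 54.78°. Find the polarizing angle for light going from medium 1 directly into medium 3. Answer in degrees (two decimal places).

θ_B ≈ 59.56°

tan θ_B(1→2) = n₂/n₁ = tan 50.23° = 1.2015.
tan θ_B(2→3) = n₃/n₂ = tan 54.78° = 1.4165.
n₃/n₁ = 1.7020. Then tan θ_B(1→3) = n₃/n₁, so θ_B(1→3) = arctan(1.7020) = 59.56°.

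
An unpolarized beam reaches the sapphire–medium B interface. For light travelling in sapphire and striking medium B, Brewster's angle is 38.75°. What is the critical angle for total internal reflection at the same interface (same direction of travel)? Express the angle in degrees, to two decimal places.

n₂/n₁ = tan 38.75° = 0.8026; the critical angle satisfies sin θ_c = n₂/n₁.
θ_c = arcsin(0.8026) = 53.38°.

θ_c ≈ 53.38°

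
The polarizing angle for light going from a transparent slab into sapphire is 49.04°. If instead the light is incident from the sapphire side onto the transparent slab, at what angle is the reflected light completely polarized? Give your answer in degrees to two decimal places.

θ_B' ≈ 40.96°

Reversing the direction swaps n₁ and n₂, so tan θ_B' = 1/tan θ_B and θ_B' = 90° − θ_B.
Hence θ_B' = 90° − 49.04° = 40.96°.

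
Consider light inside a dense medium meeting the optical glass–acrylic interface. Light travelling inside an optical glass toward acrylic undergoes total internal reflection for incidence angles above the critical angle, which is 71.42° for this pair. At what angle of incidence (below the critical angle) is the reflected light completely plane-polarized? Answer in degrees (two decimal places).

θ_B ≈ 43.47°

sin θ_c = n₂/n₁, so n₂/n₁ = sin 71.42° = 0.9479.
Brewster: tan θ_B = n₂/n₁ = 0.9479.
θ_B = arctan(0.9479) = 43.47°.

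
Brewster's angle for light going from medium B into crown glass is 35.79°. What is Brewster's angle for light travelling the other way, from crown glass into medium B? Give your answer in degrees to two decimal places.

θ_B' ≈ 54.21°

Reversing the direction swaps n₁ and n₂, so tan θ_B' = 1/tan θ_B and θ_B' = 90° − θ_B.
Hence θ_B' = 90° − 35.79° = 54.21°.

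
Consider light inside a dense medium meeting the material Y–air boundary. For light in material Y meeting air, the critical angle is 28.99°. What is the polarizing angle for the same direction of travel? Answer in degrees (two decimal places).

θ_B ≈ 25.86°

sin θ_c = n₂/n₁, so n₂/n₁ = sin 28.99° = 0.4847.
Brewster: tan θ_B = n₂/n₁ = 0.4847.
θ_B = arctan(0.4847) = 25.86°.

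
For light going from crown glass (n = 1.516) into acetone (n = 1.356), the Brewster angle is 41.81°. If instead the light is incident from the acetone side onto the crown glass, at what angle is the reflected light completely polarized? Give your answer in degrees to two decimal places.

θ_B' ≈ 48.19°

Reversing the direction swaps n₁ and n₂, so tan θ_B' = 1/tan θ_B and θ_B' = 90° − θ_B.
Hence θ_B' = 90° − 41.81° = 48.19°.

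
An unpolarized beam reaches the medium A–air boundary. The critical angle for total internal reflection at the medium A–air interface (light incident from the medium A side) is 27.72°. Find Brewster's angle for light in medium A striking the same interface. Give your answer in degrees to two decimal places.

n₂/n₁ = sin θ_c = sin 27.72° = 0.4652.
tan θ_B equals the same ratio, so θ_B = arctan(0.4652) = 24.95°.

θ_B ≈ 24.95°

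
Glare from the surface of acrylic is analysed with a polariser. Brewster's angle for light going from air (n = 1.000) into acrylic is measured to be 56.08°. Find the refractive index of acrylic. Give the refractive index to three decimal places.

n ≈ 1.487

Full polarization of the reflected beam means tan θ_B = n₂/n₁, where n₁ is the incident medium (air).
n₂ = n₁ tan θ_B = 1.000 × tan 56.08° = 1.487.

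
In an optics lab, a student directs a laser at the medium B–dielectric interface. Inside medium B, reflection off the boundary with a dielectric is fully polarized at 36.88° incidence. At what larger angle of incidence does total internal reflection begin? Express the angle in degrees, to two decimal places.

θ_c ≈ 48.61°

n₂/n₁ = tan 36.88° = 0.7503; the critical angle satisfies sin θ_c = n₂/n₁.
θ_c = arcsin(0.7503) = 48.61°.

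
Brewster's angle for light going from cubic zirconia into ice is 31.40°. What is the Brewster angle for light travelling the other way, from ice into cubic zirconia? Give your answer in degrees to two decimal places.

tan θ_B' = n₁/n₂ = 1/tan θ_B, so θ_B' = 90° − θ_B.
θ_B' = 90° − 31.40° = 58.60°.

θ_B' ≈ 58.60°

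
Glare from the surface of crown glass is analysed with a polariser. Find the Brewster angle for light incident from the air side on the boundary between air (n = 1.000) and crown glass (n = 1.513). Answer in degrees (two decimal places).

θ_B ≈ 56.54°

The reflected p-component vanishes when tan θ_B = n₂/n₁.
tan θ_B = n₂/n₁ = 1.513/1.000 = 1.5130. Taking the arctangent, θ_B = 56.54°.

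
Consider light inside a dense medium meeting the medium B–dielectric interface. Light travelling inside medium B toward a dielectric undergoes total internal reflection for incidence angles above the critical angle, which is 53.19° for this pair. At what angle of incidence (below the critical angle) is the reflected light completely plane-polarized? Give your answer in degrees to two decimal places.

At the critical angle sin θ_c = n₂/n₁, giving n₂/n₁ = sin 53.19° = 0.8006.
Then tan θ_B = n₂/n₁ = 0.8006, so θ_B = arctan 0.8006 = 38.68°.

θ_B ≈ 38.68°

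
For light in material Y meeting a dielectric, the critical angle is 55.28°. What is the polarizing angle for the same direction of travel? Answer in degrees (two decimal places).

θ_B ≈ 39.42°

n₂/n₁ = sin θ_c = sin 55.28° = 0.8219.
tan θ_B equals the same ratio, so θ_B = arctan(0.8219) = 39.42°.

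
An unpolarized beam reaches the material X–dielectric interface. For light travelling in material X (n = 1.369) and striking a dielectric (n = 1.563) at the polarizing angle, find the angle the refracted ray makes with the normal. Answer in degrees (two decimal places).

θ_t ≈ 41.21°

tan θ_B = n₂/n₁ = 1.563/1.369 = 1.1417, so θ_B = 48.79°.
The refracted ray is perpendicular to the reflected ray, so θ_t = 90° − θ_B = 41.21°.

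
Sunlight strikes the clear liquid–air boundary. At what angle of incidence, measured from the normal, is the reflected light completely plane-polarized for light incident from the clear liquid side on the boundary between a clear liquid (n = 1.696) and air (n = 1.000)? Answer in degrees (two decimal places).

θ_B ≈ 30.52°

At Brewster's angle the reflected and refracted rays are perpendicular, which with Snell's law gives tan θ_B = n₂/n₁.
Brewster's condition: tan θ_B = n₂/n₁ = 1.000/1.696 = 0.5896.
θ_B = arctan(0.5896) = 30.52°.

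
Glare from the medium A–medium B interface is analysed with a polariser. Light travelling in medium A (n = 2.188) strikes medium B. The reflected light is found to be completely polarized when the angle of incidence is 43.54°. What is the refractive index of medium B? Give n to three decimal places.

At the Brewster angle, tan θ_B = n₂/n₁ with n₁ on the incident side (medium A) and n₂ on the transmitted side (medium B).
n₂ = n₁ tan θ_B = 2.188 × tan 43.54° = 2.079.

n ≈ 2.079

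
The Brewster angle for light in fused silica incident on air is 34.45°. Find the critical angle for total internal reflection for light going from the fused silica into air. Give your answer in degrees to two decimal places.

θ_c ≈ 43.31°

tan θ_B = n₂/n₁ = tan 34.45° = 0.6860.
Total internal reflection: sin θ_c = n₂/n₁ = 0.6860.
θ_c = arcsin(0.6860) = 43.31°.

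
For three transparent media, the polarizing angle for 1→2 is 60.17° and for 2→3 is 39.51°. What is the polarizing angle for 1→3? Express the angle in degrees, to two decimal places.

θ_B ≈ 55.19°

Each Brewster angle gives a ratio: n₂/n₁ = tan 60.17° = 1.7440, n₃/n₂ = tan 39.51° = 0.8246.
n₃/n₁ = 1.4381. Then tan θ_B(1→3) = n₃/n₁, so θ_B(1→3) = arctan(1.4381) = 55.19°.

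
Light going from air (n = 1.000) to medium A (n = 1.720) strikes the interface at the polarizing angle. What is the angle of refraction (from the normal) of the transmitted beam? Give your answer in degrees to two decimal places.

tan θ_B = n₂/n₁ = 1.720/1.000 = 1.7200, so θ_B = 59.83°.
At Brewster's angle the reflected and refracted rays are perpendicular, so θ_t = 90° − θ_B = 90° − 59.83° = 30.17°.

θ_t ≈ 30.17°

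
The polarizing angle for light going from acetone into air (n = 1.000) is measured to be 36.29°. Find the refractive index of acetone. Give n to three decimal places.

Full polarization of the reflected beam means tan θ_B = n₂/n₁, where n₁ is the incident medium (acetone).
n₁ = n₂ / tan θ_B = 1.000 / tan 36.29° = 1.362.

n ≈ 1.362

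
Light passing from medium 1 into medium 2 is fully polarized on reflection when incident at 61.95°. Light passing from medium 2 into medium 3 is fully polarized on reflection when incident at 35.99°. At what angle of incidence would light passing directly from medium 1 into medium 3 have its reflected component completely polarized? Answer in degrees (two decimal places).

n₂/n₁ = tan 61.95° = 1.8768 and n₃/n₂ = tan 35.99° = 0.7263.
Multiplying, n₃/n₁ = 1.8768 × 0.7263 = 1.3631, and θ_B(1→3) = arctan 1.3631 = 53.73°.

θ_B ≈ 53.73°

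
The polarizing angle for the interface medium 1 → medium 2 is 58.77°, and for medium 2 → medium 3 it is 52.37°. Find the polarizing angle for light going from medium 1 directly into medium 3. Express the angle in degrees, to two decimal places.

θ_B ≈ 64.95°

n₂/n₁ = tan 58.77° = 1.6492 and n₃/n₂ = tan 52.37° = 1.2971.
n₃/n₁ = 2.1393. Then tan θ_B(1→3) = n₃/n₁, so θ_B(1→3) = arctan(2.1393) = 64.95°.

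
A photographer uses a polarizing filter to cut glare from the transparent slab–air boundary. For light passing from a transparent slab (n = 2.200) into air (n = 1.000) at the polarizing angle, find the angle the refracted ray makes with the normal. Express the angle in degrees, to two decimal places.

θ_t ≈ 65.56°

θ_B = arctan(n₂/n₁) = arctan(1.000/2.200) = 24.44°.
The refracted ray is perpendicular to the reflected ray, so θ_t = 90° − θ_B = 65.56°.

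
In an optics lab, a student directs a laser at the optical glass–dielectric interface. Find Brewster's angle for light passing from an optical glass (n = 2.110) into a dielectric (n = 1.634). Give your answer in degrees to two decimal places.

Brewster's condition: tan θ_B = n₂/n₁ = 1.634/2.110 = 0.7744.
θ_B = arctan(0.7744) = 37.75°.

θ_B ≈ 37.75°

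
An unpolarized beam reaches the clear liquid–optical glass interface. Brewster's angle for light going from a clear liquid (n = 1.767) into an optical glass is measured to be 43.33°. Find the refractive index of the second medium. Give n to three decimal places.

n ≈ 1.667

At Brewster's angle, tan θ_B = n₂/n₁ with n₁ on the incident side (a clear liquid) and n₂ on the transmitted side (an optical glass).
n₂ = n₁ tan θ_B = 1.767 × tan 43.33° = 1.667.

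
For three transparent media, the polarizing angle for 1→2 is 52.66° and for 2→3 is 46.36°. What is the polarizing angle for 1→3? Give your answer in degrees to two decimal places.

tan θ_B(1→2) = n₂/n₁ = tan 52.66° = 1.3108.
tan θ_B(2→3) = n₃/n₂ = tan 46.36° = 1.0486.
So n₃/n₁ = (n₂/n₁)(n₃/n₂) = 1.3108 × 1.0486 = 1.3745.
θ_B(1→3) = arctan(1.3745) = 53.96°.

θ_B ≈ 53.96°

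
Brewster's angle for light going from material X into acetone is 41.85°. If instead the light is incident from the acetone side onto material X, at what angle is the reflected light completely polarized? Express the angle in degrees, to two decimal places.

Reversing the direction swaps n₁ and n₂, so tan θ_B' = 1/tan θ_B and θ_B' = 90° − θ_B.
Hence θ_B' = 90° − 41.85° = 48.15°.

θ_B' ≈ 48.15°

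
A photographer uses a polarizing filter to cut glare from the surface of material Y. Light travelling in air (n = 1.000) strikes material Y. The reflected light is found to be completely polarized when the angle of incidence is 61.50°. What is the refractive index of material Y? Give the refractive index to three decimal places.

n ≈ 1.842

Full polarization of the reflected beam means tan θ_B = n₂/n₁, where n₁ is the incident medium (air).
n₂ = n₁ tan θ_B = 1.000 × tan 61.50° = 1.842.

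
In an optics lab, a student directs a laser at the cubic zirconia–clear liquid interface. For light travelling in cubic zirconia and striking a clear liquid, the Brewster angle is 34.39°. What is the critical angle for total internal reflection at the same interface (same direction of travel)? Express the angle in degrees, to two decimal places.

n₂/n₁ = tan 34.39° = 0.6845; the critical angle satisfies sin θ_c = n₂/n₁.
θ_c = arcsin(0.6845) = 43.19°.

θ_c ≈ 43.19°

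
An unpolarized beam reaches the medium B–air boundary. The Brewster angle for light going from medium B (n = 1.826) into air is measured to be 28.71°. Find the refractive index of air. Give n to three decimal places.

At the Brewster angle, tan θ_B = n₂/n₁ with n₁ on the incident side (medium B) and n₂ on the transmitted side (air).
n₂ = n₁ tan θ_B = 1.826 × tan 28.71° = 1.000.

n ≈ 1.000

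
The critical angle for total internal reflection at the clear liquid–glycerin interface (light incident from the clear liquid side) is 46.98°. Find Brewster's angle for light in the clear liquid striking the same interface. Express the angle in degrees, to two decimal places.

θ_B ≈ 36.17°

At the critical angle sin θ_c = n₂/n₁, giving n₂/n₁ = sin 46.98° = 0.7311.
Then tan θ_B = n₂/n₁ = 0.7311, so θ_B = arctan 0.7311 = 36.17°.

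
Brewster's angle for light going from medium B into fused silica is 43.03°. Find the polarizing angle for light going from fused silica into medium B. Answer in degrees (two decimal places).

The two Brewster angles are complementary: θ_B' = 90° − θ_B = 90° − 43.03° = 46.97°.

θ_B' ≈ 46.97°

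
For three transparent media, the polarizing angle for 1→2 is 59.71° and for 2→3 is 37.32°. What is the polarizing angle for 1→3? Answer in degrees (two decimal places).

θ_B ≈ 52.54°

n₂/n₁ = tan 59.71° = 1.7120 and n₃/n₂ = tan 37.32° = 0.7623.
Multiplying, n₃/n₁ = 1.7120 × 0.7623 = 1.3051, and θ_B(1→3) = arctan 1.3051 = 52.54°.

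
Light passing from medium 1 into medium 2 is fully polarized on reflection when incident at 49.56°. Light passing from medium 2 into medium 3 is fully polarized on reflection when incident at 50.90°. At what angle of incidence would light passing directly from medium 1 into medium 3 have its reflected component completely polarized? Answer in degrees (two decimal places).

θ_B ≈ 55.29°

tan θ_B(1→2) = n₂/n₁ = tan 49.56° = 1.1733.
tan θ_B(2→3) = n₃/n₂ = tan 50.90° = 1.2305.
n₃/n₁ = 1.4438. Then tan θ_B(1→3) = n₃/n₁, so θ_B(1→3) = arctan(1.4438) = 55.29°.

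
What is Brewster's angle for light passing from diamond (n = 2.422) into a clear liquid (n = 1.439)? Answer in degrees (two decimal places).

θ_B ≈ 30.72°

The reflected p-component vanishes when tan θ_B = n₂/n₁.
Brewster's condition: tan θ_B = n₂/n₁ = 1.439/2.422 = 0.5941.
So θ_B = arctan 0.5941 = 30.72°.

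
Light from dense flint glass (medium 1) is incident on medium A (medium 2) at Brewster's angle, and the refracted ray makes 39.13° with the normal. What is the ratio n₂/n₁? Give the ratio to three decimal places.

n₂/n₁ ≈ 1.229

At Brewster incidence θ_B = 90° − θ_t = 90° − 39.13° = 50.87°.
tan θ_B = n₂/n₁, so n₂/n₁ = tan 50.87° = 1.229.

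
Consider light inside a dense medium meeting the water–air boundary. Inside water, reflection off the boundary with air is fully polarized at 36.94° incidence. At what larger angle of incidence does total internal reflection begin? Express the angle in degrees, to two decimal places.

tan θ_B = n₂/n₁ = tan 36.94° = 0.7519.
Total internal reflection: sin θ_c = n₂/n₁ = 0.7519.
θ_c = arcsin(0.7519) = 48.76°.

θ_c ≈ 48.76°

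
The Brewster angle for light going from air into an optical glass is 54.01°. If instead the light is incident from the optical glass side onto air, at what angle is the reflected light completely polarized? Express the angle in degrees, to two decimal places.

θ_B' ≈ 35.99°

tan θ_B' = n₁/n₂ = 1/tan θ_B, so θ_B' = 90° − θ_B.
θ_B' = 90° − 54.01° = 35.99°.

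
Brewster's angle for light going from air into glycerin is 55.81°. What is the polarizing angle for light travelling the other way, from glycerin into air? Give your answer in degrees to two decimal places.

θ_B' ≈ 34.19°

Reversing the direction swaps n₁ and n₂, so tan θ_B' = 1/tan θ_B and θ_B' = 90° − θ_B.
Hence θ_B' = 90° − 55.81° = 34.19°.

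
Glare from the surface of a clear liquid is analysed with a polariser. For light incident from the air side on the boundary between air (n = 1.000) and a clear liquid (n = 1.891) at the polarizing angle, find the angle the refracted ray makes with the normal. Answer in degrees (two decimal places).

tan θ_B = n₂/n₁ = 1.891/1.000 = 1.8910, so θ_B = 62.13°.
The refracted ray is perpendicular to the reflected ray, so θ_t = 90° − θ_B = 27.87°.

θ_t ≈ 27.87°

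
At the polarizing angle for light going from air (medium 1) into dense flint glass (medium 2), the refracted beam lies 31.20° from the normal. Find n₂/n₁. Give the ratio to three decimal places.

θ_B + θ_t = 90°, so θ_B = 90° − 31.20° = 58.80°.
Then n₂/n₁ = tan θ_B = tan 58.80° = 1.651.

n₂/n₁ ≈ 1.651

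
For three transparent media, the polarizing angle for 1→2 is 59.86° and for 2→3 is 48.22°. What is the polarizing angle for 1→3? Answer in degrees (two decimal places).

n₂/n₁ = tan 59.86° = 1.7223 and n₃/n₂ = tan 48.22° = 1.1192.
Multiplying, n₃/n₁ = 1.7223 × 1.1192 = 1.9277, and θ_B(1→3) = arctan 1.9277 = 62.58°.

θ_B ≈ 62.58°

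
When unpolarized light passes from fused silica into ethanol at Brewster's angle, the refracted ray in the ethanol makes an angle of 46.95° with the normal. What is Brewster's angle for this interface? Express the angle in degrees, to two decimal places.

Since the reflected and refracted rays are at right angles at the polarizing angle, θ_B + θ_t = 90°.
So θ_B = 90° − θ_t = 90° − 46.95° = 43.05°.

θ_B ≈ 43.05°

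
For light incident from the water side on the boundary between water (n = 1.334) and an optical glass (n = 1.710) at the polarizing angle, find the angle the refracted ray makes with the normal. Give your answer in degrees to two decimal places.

θ_t ≈ 37.96°

First find Brewster's angle: tan θ_B = 1.710/1.334 = 1.2819, giving θ_B = 52.04°.
The refracted ray is perpendicular to the reflected ray, so θ_t = 90° − θ_B = 37.96°.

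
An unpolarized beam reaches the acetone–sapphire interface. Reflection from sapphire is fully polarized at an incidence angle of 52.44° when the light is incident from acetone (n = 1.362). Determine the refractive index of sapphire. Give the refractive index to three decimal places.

Brewster's law: tan θ_B = n₂/n₁ (light incident in acetone, refracted into sapphire).
n₂ = n₁ tan θ_B = 1.362 × tan 52.44° = 1.771.

n ≈ 1.771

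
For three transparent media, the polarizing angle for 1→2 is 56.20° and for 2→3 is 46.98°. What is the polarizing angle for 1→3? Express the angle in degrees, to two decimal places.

θ_B ≈ 58.01°

Each Brewster angle gives a ratio: n₂/n₁ = tan 56.20° = 1.4938, n₃/n₂ = tan 46.98° = 1.0716.
n₃/n₁ = 1.6008. Then tan θ_B(1→3) = n₃/n₁, so θ_B(1→3) = arctan(1.6008) = 58.01°.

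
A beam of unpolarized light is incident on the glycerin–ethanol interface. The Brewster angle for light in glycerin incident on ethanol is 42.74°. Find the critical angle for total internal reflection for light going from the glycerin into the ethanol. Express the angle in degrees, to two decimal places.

n₂/n₁ = tan 42.74° = 0.9241; the critical angle satisfies sin θ_c = n₂/n₁.
θ_c = arcsin(0.9241) = 67.53°.

θ_c ≈ 67.53°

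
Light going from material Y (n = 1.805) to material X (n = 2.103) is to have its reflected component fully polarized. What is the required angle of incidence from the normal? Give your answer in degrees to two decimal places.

θ_B ≈ 49.36°

The reflected p-component vanishes when tan θ_B = n₂/n₁.
Brewster's condition: tan θ_B = n₂/n₁ = 2.103/1.805 = 1.1651. Taking the arctangent, θ_B = 49.36°.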